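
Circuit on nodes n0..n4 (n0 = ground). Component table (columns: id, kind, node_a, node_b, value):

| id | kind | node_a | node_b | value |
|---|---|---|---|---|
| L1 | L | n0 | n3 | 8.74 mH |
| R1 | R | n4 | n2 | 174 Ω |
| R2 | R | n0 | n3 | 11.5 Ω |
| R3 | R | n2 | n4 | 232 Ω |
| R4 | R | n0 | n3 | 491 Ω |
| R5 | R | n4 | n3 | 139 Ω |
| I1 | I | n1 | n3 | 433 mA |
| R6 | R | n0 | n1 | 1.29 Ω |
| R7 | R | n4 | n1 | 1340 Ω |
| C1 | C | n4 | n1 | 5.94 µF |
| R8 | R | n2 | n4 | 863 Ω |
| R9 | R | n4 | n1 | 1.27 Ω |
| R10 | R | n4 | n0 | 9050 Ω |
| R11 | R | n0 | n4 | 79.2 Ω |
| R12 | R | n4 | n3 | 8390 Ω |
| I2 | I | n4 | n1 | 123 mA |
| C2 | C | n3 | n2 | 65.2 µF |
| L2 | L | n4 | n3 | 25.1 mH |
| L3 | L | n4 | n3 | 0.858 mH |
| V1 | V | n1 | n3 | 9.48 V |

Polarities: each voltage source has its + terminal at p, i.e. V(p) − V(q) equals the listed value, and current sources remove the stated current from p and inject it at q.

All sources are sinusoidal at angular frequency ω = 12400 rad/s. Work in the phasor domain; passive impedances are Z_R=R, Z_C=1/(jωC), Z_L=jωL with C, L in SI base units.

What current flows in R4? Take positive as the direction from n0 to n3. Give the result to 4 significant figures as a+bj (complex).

0.01733+0.0002153j A

MNA unknowns: 4 node voltages V₁..V_4 plus 1 source current (V1)
L1: Y=0.000-0.009227j on G[0,3]
R1: Y=0.005747+0.000j on G[4,2]
R2: Y=0.08696+0.000j on G[0,3]
R3: Y=0.004310+0.000j on G[2,4]
R4: Y=0.002037+0.000j on G[0,3]
R5: Y=0.007194+0.000j on G[4,3]
I1: z[1]−=0.433, z[3]+=0.433
R6: Y=0.7752+0.000j on G[0,1]
R7: Y=0.0007463+0.000j on G[4,1]
C1: Y=0.000+0.07366j on G[4,1]
R8: Y=0.001159+0.000j on G[2,4]
R9: Y=0.7874+0.000j on G[4,1]
R10: Y=0.0001105+0.000j on G[4,0]
R11: Y=0.01263+0.000j on G[0,4]
R12: Y=0.0001192+0.000j on G[4,3]
I2: z[4]−=0.123, z[1]+=0.123
C2: Y=0.000+0.8085j on G[3,2]
L2: Y=0.000-0.003213j on G[4,3]
L3: Y=0.000-0.09399j on G[4,3]
V1: row V1−V3=9.48, i_V1 at 1,3
solve → V1=0.9691-0.1057j, V2=-8.494-0.2313j, V3=-8.511-0.1057j, V4=0.5579+1.007j
aux → i_V1=-1.467+0.9286j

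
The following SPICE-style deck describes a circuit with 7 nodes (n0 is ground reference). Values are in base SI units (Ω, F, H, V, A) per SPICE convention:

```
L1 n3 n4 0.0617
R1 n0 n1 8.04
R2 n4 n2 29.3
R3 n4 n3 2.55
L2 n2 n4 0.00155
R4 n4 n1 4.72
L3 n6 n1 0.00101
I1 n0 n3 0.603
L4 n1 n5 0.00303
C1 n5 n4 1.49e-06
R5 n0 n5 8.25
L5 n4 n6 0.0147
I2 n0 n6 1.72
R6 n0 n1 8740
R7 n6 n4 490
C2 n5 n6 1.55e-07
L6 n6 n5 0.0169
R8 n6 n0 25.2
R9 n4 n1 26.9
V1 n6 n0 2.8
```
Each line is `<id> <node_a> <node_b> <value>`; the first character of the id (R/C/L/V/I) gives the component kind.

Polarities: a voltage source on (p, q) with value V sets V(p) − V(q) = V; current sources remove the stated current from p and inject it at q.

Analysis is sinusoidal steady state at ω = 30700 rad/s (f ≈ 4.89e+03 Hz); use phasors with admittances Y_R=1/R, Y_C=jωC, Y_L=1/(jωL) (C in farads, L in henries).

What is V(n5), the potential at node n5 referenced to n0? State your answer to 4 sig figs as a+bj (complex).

1.109+1.563j V

Element admittances at ω=30700 rad/s:
  Y(L1) = 0.000-0.0005279j S between n3,n4
  Y(R1) = 0.1244+0.000j S between n0,n1
  Y(R2) = 0.03413+0.000j S between n4,n2
  Y(R3) = 0.3922+0.000j S between n4,n3
  Y(L2) = 0.000-0.02102j S between n2,n4
  Y(R4) = 0.2119+0.000j S between n4,n1
  Y(L3) = 0.000-0.03225j S between n6,n1
  I1: injects 0.603 A into n3 (from n0)
  Y(L4) = 0.000-0.01075j S between n1,n5
  Y(C1) = 0.000+0.04574j S between n5,n4
  Y(R5) = 0.1212+0.000j S between n0,n5
  Y(L5) = 0.000-0.002216j S between n4,n6
  I2: injects 1.72 A into n6 (from n0)
  Y(R6) = 0.0001144+0.000j S between n0,n1
  Y(R7) = 0.002041+0.000j S between n6,n4
  Y(C2) = 0.000+0.004758j S between n5,n6
  Y(L6) = 0.000-0.001927j S between n6,n5
  Y(R8) = 0.03968+0.000j S between n6,n0
  Y(R9) = 0.03717+0.000j S between n4,n1
  V1: constraint V(n6)−V(n0) = 2.8
Assemble and solve the 7×7 MNA system:
  V(n1)=4.061-1.071j  V(n2)=5.839-1.897j  V(n3)=7.377-1.895j  V(n4)=5.839-1.897j  V(n5)=1.109+1.563j  V(n6)=2.800+0.000j
  i(V1)=1.572-0.05607j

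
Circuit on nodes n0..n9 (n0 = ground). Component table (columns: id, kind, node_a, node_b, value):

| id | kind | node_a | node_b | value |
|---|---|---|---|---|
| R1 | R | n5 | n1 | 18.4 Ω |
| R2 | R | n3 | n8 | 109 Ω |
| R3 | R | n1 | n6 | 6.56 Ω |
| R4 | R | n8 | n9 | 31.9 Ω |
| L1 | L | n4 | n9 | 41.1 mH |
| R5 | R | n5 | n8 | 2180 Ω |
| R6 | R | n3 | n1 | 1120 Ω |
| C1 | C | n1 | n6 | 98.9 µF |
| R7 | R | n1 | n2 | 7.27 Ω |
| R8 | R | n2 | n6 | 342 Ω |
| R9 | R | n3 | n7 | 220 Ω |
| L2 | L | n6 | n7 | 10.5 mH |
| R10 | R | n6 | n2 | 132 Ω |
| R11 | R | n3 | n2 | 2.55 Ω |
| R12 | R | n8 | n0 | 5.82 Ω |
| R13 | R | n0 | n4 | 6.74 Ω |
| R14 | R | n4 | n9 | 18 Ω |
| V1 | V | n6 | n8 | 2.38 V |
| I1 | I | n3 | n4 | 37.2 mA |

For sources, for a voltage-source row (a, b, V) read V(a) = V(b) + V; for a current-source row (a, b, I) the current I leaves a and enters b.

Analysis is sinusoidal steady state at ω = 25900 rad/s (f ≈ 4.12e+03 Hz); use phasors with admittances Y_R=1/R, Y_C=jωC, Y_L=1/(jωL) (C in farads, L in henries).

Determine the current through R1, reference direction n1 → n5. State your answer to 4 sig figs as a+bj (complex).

MNA unknowns: 9 node voltages V₁..V_9 plus 1 source current (V1)
R1: Y=0.05435+0.000j on G[5,1]
R2: Y=0.009174+0.000j on G[3,8]
R3: Y=0.1524+0.000j on G[1,6]
R4: Y=0.03135+0.000j on G[8,9]
L1: Y=0.000-0.0009394j on G[4,9]
R5: Y=0.0004587+0.000j on G[5,8]
R6: Y=0.0008929+0.000j on G[3,1]
C1: Y=0.000+2.562j on G[1,6]
R7: Y=0.1376+0.000j on G[1,2]
R8: Y=0.002924+0.000j on G[2,6]
R9: Y=0.004545+0.000j on G[3,7]
L2: Y=0.000-0.003677j on G[6,7]
R10: Y=0.007576+0.000j on G[6,2]
R11: Y=0.3922+0.000j on G[3,2]
R12: Y=0.1718+0.000j on G[8,0]
R13: Y=0.1484+0.000j on G[0,4]
R14: Y=0.05556+0.000j on G[4,9]
V1: row V6−V8=2.38, i_V1 at 6,8
I1: z[3]−=0.0372, z[4]+=0.0372
solve → V1=2.205+0.01956j, V2=1.846+0.01023j, V3=1.711+0.007237j, V4=0.2003+0.0002457j, V5=2.185+0.01939j, V6=2.207-0.0002121j, V7=1.903-0.2384j, V8=-0.1730-0.0002121j, V9=0.06568-0.001375j
aux → i_V1=-0.05556-7.733e-05j

0.001082+8.994e-06j A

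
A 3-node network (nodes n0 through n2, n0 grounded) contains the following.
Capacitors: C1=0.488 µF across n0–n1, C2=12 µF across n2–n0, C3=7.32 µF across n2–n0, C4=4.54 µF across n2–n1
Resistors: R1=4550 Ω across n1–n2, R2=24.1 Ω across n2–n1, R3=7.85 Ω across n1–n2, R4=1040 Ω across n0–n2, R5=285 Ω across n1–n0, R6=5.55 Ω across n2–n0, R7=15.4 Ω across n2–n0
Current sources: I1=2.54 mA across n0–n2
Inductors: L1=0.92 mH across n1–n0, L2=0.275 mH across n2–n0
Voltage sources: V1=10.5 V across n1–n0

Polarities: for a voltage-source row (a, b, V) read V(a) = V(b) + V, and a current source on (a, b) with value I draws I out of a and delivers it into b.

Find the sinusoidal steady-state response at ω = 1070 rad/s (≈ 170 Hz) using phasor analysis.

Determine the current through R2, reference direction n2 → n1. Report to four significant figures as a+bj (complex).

-0.4337+0.02162j A

Element admittances at ω=1070 rad/s:
  Y(C1) = 0.000+0.0005222j S between n0,n1
  Y(R1) = 0.0002198+0.000j S between n1,n2
  Y(C2) = 0.000+0.01284j S between n2,n0
  Y(R2) = 0.04149+0.000j S between n2,n1
  Y(R3) = 0.1274+0.000j S between n1,n2
  Y(C3) = 0.000+0.007832j S between n2,n0
  Y(R4) = 0.0009615+0.000j S between n0,n2
  I1: injects 0.00254 A into n2 (from n0)
  Y(L1) = 0.000-1.016j S between n1,n0
  Y(R5) = 0.003509+0.000j S between n1,n0
  Y(R6) = 0.1802+0.000j S between n2,n0
  Y(L2) = 0.000-3.398j S between n2,n0
  Y(C4) = 0.000+0.004858j S between n2,n1
  Y(R7) = 0.06494+0.000j S between n2,n0
  V1: constraint V(n1)−V(n0) = 10.5
Assemble and solve the 3×3 MNA system:
  V(n1)=10.50+0.000j  V(n2)=0.04902+0.5211j
  i(V1)=-1.807+10.70j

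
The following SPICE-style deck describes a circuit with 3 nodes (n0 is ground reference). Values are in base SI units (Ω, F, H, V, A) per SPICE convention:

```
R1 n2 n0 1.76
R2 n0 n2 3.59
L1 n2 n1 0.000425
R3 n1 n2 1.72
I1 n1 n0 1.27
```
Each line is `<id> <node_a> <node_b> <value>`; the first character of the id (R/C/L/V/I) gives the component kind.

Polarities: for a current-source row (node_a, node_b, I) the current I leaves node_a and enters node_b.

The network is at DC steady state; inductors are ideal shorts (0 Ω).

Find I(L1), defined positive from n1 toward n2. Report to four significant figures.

MNA unknowns: 2 node voltages V₁..V_2 plus 1 source current (L1)
R1: Y=0.5682 on G[2,0]
R2: Y=0.2786 on G[0,2]
L1: row V2−V1=0, i_L1 at 2,1
R3: Y=0.5814 on G[1,2]
I1: z[1]−=1.27, z[0]+=1.27
solve → V1=-1.500, V2=-1.500
aux → i_L1=1.270

-1.270 A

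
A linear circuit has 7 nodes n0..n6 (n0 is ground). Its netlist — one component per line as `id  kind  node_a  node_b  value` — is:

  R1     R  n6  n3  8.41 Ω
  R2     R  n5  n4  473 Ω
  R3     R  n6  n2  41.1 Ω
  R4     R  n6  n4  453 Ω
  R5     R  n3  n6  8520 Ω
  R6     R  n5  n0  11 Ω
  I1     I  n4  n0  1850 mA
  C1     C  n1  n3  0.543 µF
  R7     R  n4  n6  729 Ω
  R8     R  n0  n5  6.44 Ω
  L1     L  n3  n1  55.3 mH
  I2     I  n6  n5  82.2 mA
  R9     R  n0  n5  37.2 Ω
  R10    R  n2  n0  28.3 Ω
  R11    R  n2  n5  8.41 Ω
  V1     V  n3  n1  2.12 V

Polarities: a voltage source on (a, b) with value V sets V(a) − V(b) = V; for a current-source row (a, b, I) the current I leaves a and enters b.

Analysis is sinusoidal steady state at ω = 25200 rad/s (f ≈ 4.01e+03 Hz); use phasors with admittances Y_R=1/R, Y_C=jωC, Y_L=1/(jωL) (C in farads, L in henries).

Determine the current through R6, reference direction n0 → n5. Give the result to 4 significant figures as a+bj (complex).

Element admittances at ω=25200 rad/s:
  Y(R1) = 0.1189+0.000j S between n6,n3
  Y(R2) = 0.002114+0.000j S between n5,n4
  Y(R3) = 0.02433+0.000j S between n6,n2
  Y(R4) = 0.002208+0.000j S between n6,n4
  Y(R5) = 0.0001174+0.000j S between n3,n6
  Y(R6) = 0.09091+0.000j S between n5,n0
  I1: injects 1.85 A into n0 (from n4)
  Y(C1) = 0.000+0.01368j S between n1,n3
  Y(R7) = 0.001372+0.000j S between n4,n6
  Y(R8) = 0.1553+0.000j S between n0,n5
  Y(L1) = 0.000-0.0007176j S between n3,n1
  I2: injects 0.0822 A into n5 (from n6)
  Y(R9) = 0.02688+0.000j S between n0,n5
  Y(R10) = 0.03534+0.000j S between n2,n0
  Y(R11) = 0.1189+0.000j S between n2,n5
  V1: constraint V(n3)−V(n1) = 2.12
Assemble and solve the 7×7 MNA system:
  V(n1)=-61.98+0.000j  V(n2)=-11.66+0.000j  V(n3)=-59.86+0.000j  V(n4)=-364.5+0.000j  V(n5)=-5.266+0.000j  V(n6)=-59.86+0.000j
  i(V1)=0.000-0.02749j

0.4787+0.000j A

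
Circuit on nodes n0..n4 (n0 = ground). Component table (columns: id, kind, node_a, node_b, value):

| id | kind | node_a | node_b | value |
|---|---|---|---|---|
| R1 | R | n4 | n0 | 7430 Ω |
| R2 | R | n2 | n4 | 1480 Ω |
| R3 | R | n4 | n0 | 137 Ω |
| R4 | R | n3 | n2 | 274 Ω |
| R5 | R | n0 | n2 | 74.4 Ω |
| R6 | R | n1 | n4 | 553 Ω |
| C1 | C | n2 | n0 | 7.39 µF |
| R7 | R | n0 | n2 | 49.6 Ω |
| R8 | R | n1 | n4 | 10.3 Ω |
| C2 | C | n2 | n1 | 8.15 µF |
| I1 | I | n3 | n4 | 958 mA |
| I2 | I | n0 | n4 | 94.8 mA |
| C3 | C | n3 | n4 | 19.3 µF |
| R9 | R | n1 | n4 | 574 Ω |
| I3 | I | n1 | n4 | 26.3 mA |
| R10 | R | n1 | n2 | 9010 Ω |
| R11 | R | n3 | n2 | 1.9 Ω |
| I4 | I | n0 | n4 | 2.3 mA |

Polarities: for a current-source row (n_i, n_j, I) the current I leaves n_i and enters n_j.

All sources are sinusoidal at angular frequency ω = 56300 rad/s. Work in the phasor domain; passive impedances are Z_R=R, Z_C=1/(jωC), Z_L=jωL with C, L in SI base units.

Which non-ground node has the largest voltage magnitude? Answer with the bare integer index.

4

MNA unknowns: 4 node voltages V₁..V_4
R1: Y=0.0001346+0.000j on G[4,0]
R2: Y=0.0006757+0.000j on G[2,4]
R3: Y=0.007299+0.000j on G[4,0]
R4: Y=0.003650+0.000j on G[3,2]
R5: Y=0.01344+0.000j on G[0,2]
R6: Y=0.001808+0.000j on G[1,4]
C1: Y=0.000+0.4161j on G[2,0]
R7: Y=0.02016+0.000j on G[0,2]
R8: Y=0.09709+0.000j on G[1,4]
C2: Y=0.000+0.4588j on G[2,1]
I1: z[3]−=0.958, z[4]+=0.958
I2: z[0]−=0.0948, z[4]+=0.0948
C3: Y=0.000+1.087j on G[3,4]
R9: Y=0.001742+0.000j on G[1,4]
I3: z[1]−=0.0263, z[4]+=0.0263
R10: Y=0.0001110+0.000j on G[1,2]
R11: Y=0.5263+0.000j on G[3,2]
I4: z[0]−=0.0023, z[4]+=0.0023
solve → V1=-0.1314-0.2559j, V2=0.03647-0.2257j, V3=0.1895-0.06498j, V4=0.2678-1.021j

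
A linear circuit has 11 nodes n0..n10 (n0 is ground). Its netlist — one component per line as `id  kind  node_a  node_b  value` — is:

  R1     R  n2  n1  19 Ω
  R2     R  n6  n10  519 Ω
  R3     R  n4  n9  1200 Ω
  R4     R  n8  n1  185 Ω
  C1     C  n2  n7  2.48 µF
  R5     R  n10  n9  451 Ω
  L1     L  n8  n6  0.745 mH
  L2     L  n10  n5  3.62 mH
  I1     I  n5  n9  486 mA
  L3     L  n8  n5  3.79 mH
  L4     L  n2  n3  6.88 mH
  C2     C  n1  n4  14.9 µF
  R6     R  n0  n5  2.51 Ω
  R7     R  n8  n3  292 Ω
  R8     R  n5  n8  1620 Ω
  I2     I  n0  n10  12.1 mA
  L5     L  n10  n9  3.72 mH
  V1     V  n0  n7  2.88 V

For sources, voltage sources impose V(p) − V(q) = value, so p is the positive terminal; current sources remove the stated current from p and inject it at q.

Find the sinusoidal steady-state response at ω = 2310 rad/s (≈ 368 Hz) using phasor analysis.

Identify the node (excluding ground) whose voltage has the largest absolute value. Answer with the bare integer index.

Apply KCL at each of the 10 non-ground nodes and solve the resulting linear system.
Node n1: branches {R1, R4, C2} → V_1 = -0.4806-0.6751j
Node n2: branches {R1, C1, L4} → V_2 = -0.5386-0.8794j
Node n3: branches {L4, R7} → V_3 = -0.5809-0.8479j
Node n4: branches {R3, C2} → V_4 = -0.2631-0.6886j
Node n5: branches {L2, I1, L3, R6, R8} → V_5 = 0.01773-0.03367j
Node n6: branches {R2, L1} → V_6 = -0.01527-0.07033j
Node n7: branches {C1, V1} → V_7 = -2.880+0.000j
Node n8: branches {R4, L1, L3, R7, R8} → V_8 = -0.001355-0.07087j
Node n9: branches {R3, R5, I1, L5} → V_9 = 0.2917+8.295j
Node n10: branches {R2, R5, L2, I2, L5} → V_10 = 0.1479+4.125j
Source currents: i(V1)=-0.005038-0.01341j

9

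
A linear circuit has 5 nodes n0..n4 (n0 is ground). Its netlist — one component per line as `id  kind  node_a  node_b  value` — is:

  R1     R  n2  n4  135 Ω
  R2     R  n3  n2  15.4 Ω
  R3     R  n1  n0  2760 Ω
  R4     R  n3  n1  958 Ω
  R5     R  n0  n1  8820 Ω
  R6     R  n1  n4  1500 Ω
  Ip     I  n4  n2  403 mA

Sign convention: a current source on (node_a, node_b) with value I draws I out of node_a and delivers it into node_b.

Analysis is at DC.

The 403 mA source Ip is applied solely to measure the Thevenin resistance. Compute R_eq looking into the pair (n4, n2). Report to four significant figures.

Element admittances at DC:
  Y(R1) = 0.007407 S between n2,n4
  Y(R2) = 0.06494 S between n3,n2
  Y(R3) = 0.0003623 S between n1,n0
  Y(R4) = 0.001044 S between n3,n1
  Y(R5) = 0.0001134 S between n0,n1
  Y(R6) = 0.0006667 S between n1,n4
  Ip: injects 0.403 A into n2 (from n4)
Assemble and solve the 4×4 MNA system:
  V(n1)=0.000  V(n2)=20.30  V(n3)=19.98  V(n4)=-31.29

R_eq = 128.0 Ω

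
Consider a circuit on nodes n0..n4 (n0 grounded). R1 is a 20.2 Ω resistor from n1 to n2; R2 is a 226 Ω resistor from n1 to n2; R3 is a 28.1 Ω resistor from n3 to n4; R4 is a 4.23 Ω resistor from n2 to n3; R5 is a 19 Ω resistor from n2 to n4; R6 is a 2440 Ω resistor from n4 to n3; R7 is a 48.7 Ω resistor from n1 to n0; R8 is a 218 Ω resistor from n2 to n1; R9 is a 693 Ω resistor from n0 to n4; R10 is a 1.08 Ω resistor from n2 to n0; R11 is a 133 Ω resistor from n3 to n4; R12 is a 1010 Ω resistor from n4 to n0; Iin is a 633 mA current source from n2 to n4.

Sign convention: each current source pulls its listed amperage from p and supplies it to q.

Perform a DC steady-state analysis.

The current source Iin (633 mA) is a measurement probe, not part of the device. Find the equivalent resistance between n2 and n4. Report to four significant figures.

Apply KCL at each of the 4 non-ground nodes and solve the resulting linear system.
Node n1: branches {R1, R2, R7, R8} → V_1 = -0.01316
Node n2: branches {R1, R2, R4, R5, R8, R10, Iin} → V_2 = -0.01778
Node n3: branches {R3, R4, R6, R11} → V_3 = 1.054
Node n4: branches {R3, R5, R6, R9, R11, R12, Iin} → V_4 = 6.877

R_eq = 10.89 Ω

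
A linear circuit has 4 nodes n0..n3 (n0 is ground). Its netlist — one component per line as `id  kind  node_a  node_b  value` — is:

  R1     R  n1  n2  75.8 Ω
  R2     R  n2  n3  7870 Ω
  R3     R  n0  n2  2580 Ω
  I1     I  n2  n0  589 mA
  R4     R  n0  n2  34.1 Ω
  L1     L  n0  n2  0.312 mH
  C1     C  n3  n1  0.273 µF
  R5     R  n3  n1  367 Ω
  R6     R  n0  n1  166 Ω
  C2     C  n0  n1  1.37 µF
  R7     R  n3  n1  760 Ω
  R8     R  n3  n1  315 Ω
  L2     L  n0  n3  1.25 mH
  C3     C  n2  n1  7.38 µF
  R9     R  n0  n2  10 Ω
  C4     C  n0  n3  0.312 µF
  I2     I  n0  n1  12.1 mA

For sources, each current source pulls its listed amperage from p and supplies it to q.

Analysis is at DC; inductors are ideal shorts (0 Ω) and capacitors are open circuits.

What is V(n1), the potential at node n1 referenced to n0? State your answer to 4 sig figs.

MNA unknowns: 3 node voltages V₁..V_3 plus 2 source currents (L1, L2)
R1: Y=0.01319 on G[1,2]
R2: Y=0.0001271 on G[2,3]
R3: Y=0.0003876 on G[0,2]
I1: z[2]−=0.589, z[0]+=0.589
R4: Y=0.02933 on G[0,2]
L1: row V0−V2=0, i_L1 at 0,2
C1: Y=0.000 on G[3,1]
R5: Y=0.002725 on G[3,1]
R6: Y=0.006024 on G[0,1]
C2: Y=0.000 on G[0,1]
R7: Y=0.001316 on G[3,1]
R8: Y=0.003175 on G[3,1]
L2: row V0−V3=0, i_L2 at 0,3
C3: Y=0.000 on G[2,1]
R9: Y=0.1000 on G[0,2]
C4: Y=0.000 on G[0,3]
I2: z[0]−=0.0121, z[1]+=0.0121
solve → V1=0.4578, V2=0.000, V3=0.000
aux → i_L1=0.5830, i_L2=-0.003303

0.4578 V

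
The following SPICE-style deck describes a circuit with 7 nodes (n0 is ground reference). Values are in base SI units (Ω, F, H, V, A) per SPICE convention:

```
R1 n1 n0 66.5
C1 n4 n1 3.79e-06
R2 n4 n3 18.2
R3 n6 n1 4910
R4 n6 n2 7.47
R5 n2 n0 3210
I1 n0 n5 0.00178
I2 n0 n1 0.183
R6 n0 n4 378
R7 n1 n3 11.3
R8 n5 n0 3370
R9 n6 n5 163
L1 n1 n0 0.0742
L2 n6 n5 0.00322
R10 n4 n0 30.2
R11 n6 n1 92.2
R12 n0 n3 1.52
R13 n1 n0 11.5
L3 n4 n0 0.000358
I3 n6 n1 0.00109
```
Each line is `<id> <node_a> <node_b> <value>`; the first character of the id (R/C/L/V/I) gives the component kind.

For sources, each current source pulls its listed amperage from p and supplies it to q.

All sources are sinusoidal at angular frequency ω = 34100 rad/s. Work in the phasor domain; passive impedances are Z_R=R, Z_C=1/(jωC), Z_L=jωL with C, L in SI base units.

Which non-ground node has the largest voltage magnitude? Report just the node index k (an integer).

Apply KCL at each of the 6 non-ground nodes and solve the resulting linear system.
Node n1: branches {R1, C1, R3, I2, R7, L1, R11, R13, I3} → V_1 = 0.5679-0.06089j
Node n2: branches {R4, R5} → V_2 = 0.5940-0.06059j
Node n3: branches {R2, R7, R12} → V_3 = 0.09378+0.03396j
Node n4: branches {C1, R2, R6, R10, L3} → V_4 = 0.4531+0.5933j
Node n5: branches {I1, R8, R9, L2} → V_5 = 0.6770+0.05767j
Node n6: branches {R3, R4, R9, L2, R11, I3} → V_6 = 0.5954-0.06073j

4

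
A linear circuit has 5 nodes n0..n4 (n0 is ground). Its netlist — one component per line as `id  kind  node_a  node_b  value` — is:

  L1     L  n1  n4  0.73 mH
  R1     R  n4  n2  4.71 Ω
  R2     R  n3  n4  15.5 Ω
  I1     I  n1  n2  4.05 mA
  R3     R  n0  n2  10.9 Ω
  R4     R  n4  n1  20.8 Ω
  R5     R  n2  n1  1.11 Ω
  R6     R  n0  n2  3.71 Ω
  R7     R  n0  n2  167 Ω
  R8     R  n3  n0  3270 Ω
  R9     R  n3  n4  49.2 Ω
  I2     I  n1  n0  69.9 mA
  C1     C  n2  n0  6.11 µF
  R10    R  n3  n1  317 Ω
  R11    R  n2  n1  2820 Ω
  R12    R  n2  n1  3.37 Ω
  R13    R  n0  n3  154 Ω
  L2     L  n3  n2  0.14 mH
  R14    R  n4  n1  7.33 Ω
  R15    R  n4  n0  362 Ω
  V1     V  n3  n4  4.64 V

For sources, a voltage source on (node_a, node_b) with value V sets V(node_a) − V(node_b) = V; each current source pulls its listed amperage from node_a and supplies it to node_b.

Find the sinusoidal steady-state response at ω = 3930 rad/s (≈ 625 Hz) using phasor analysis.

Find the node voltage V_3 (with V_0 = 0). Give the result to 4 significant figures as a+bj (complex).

0.5520+0.8097j V

MNA unknowns: 4 node voltages V₁..V_4 plus 1 source current (V1)
L1: Y=0.000-0.3486j on G[1,4]
R1: Y=0.2123+0.000j on G[4,2]
R2: Y=0.06452+0.000j on G[3,4]
I1: z[1]−=0.00405, z[2]+=0.00405
R3: Y=0.09174+0.000j on G[0,2]
R4: Y=0.04808+0.000j on G[4,1]
R5: Y=0.9009+0.000j on G[2,1]
R6: Y=0.2695+0.000j on G[0,2]
R7: Y=0.005988+0.000j on G[0,2]
R8: Y=0.0003058+0.000j on G[3,0]
R9: Y=0.02033+0.000j on G[3,4]
I2: z[1]−=0.0699, z[0]+=0.0699
C1: Y=0.000+0.02401j on G[2,0]
R10: Y=0.003155+0.000j on G[3,1]
R11: Y=0.0003546+0.000j on G[2,1]
R12: Y=0.2967+0.000j on G[2,1]
R13: Y=0.006494+0.000j on G[0,3]
L2: Y=0.000-1.818j on G[3,2]
R14: Y=0.1364+0.000j on G[4,1]
R15: Y=0.002762+0.000j on G[4,0]
V1: row V3−V4=4.64, i_V1 at 3,4
solve → V1=-0.7752+0.9344j, V2=-0.1704-0.009938j, V3=0.5520+0.8097j, V4=-4.088+0.8097j
aux → i_V1=-1.891+1.308j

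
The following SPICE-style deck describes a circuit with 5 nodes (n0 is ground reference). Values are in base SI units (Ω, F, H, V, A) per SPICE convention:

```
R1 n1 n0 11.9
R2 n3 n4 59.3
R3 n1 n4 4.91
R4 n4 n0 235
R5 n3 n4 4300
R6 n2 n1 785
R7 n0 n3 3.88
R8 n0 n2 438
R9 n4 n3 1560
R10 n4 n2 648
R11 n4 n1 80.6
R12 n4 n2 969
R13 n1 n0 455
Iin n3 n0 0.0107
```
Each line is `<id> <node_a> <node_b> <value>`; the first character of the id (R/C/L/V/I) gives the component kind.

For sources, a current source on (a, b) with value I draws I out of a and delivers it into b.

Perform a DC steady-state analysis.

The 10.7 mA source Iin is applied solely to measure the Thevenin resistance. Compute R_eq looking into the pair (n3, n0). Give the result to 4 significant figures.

R_eq = 3.680 Ω

MNA unknowns: 4 node voltages V₁..V_4
R1: Y=0.08403 on G[1,0]
R2: Y=0.01686 on G[3,4]
R3: Y=0.2037 on G[1,4]
R4: Y=0.004255 on G[4,0]
R5: Y=0.0002326 on G[3,4]
R6: Y=0.001274 on G[2,1]
R7: Y=0.2577 on G[0,3]
R8: Y=0.002283 on G[0,2]
R9: Y=0.0006410 on G[4,3]
R10: Y=0.001543 on G[4,2]
R11: Y=0.01241 on G[4,1]
R12: Y=0.001032 on G[4,2]
R13: Y=0.002198 on G[1,0]
Iin: z[3]−=0.0107, z[0]+=0.0107
solve → V1=-0.005876, V2=-0.004676, V3=-0.03937, V4=-0.008228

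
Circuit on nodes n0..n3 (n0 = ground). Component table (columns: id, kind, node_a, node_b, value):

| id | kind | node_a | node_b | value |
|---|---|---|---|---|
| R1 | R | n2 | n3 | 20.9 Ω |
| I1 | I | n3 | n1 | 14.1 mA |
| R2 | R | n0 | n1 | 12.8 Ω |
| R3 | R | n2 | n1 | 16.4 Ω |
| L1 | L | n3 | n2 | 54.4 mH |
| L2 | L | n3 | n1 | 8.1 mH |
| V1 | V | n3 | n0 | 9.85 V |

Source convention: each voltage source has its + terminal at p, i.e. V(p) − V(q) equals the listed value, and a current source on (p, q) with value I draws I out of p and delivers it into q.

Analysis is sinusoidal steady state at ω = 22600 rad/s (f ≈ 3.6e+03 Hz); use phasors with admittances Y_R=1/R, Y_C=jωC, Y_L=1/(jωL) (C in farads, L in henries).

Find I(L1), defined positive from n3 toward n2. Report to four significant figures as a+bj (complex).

0.0002027-0.003270j A

Apply KCL at each of the 3 non-ground nodes and solve the resulting linear system.
Node n1: branches {I1, R2, R3, L2} → V_1 = 2.672-0.3911j
Node n2: branches {R1, R3, L1} → V_2 = 5.830-0.2492j
Node n3: branches {R1, I1, L1, L2, V1} → V_3 = 9.850+0.000j
Source currents: i(V1)=-0.2088+0.03056j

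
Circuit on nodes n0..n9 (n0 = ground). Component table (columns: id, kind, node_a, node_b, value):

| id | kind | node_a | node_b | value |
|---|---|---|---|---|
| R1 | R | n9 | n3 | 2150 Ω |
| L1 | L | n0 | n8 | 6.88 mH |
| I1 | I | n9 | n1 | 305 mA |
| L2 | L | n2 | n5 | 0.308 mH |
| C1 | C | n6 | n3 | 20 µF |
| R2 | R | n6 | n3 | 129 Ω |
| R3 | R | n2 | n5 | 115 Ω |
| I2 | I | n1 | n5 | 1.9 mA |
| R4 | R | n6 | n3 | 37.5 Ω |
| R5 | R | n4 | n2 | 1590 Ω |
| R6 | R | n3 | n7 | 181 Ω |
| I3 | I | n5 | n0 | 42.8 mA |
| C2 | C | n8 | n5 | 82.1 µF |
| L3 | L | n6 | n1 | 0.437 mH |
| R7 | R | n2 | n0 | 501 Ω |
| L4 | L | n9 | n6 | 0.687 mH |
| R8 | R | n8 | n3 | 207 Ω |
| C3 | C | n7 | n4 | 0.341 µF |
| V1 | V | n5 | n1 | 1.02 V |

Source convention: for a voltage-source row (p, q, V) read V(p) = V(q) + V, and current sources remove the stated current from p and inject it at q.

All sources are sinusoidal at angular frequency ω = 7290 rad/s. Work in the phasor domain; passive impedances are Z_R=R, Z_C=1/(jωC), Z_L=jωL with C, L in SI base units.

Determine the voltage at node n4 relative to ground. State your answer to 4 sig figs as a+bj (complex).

-0.8565-3.094j V

Apply KCL at each of the 9 non-ground nodes and solve the resulting linear system.
Node n1: branches {I1, I2, L3, V1} → V_1 = -1.212-2.064j
Node n2: branches {L2, R3, R5, R7} → V_2 = -0.2001-2.064j
Node n3: branches {R1, C1, R2, R4, R6, R8} → V_3 = -1.192-3.046j
Node n4: branches {R5, C3} → V_4 = -0.8565-3.094j
Node n5: branches {L2, R3, I2, I3, C2, V1} → V_5 = -0.1923-2.064j
Node n6: branches {C1, R2, R4, L3, L4} → V_6 = -1.228-3.019j
Node n7: branches {R6, C3} → V_7 = -1.117-2.928j
Node n8: branches {L1, C2, R8} → V_8 = -0.2066-2.127j
Node n9: branches {R1, I1, L4} → V_9 = -1.232-4.546j
Source currents: i(V1)=-0.003274-0.005088j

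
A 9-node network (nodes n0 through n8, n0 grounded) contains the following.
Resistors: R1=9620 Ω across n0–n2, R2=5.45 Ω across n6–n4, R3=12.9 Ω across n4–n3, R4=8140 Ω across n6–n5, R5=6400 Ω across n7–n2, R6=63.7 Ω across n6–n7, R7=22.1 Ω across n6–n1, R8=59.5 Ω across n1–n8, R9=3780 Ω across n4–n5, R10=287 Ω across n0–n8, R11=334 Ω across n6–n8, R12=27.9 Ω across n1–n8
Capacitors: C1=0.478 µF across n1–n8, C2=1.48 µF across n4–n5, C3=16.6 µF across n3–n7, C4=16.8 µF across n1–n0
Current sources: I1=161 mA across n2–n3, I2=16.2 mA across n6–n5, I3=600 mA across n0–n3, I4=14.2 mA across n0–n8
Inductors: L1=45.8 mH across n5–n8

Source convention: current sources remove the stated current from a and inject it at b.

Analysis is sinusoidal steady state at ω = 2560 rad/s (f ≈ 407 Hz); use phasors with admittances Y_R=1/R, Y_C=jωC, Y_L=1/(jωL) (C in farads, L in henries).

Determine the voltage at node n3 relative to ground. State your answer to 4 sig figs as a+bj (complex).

MNA unknowns: 8 node voltages V₁..V_8
R1: Y=0.0001040+0.000j on G[0,2]
R2: Y=0.1835+0.000j on G[6,4]
R3: Y=0.07752+0.000j on G[4,3]
C1: Y=0.000+0.001224j on G[1,8]
R4: Y=0.0001229+0.000j on G[6,5]
I1: z[2]−=0.161, z[3]+=0.161
R5: Y=0.0001563+0.000j on G[7,2]
R6: Y=0.01570+0.000j on G[6,7]
I2: z[6]−=0.0162, z[5]+=0.0162
R7: Y=0.04525+0.000j on G[6,1]
R8: Y=0.01681+0.000j on G[1,8]
R9: Y=0.0002646+0.000j on G[4,5]
C2: Y=0.000+0.003789j on G[4,5]
R10: Y=0.003484+0.000j on G[0,8]
I3: z[0]−=0.6, z[3]+=0.6
L1: Y=0.000-0.008529j on G[5,8]
C3: Y=0.000+0.04250j on G[3,7]
R11: Y=0.002994+0.000j on G[6,8]
R12: Y=0.03584+0.000j on G[1,8]
C4: Y=0.000+0.04301j on G[1,0]
I4: z[0]−=0.0142, z[8]+=0.0142
solve → V1=1.101-15.49j, V2=-605.8-7.911j, V3=22.97-18.49j, V4=16.06-17.73j, V5=-6.047-4.710j, V6=13.44-16.97j, V7=21.58-13.17j, V8=3.193-13.36j

22.97-18.49j V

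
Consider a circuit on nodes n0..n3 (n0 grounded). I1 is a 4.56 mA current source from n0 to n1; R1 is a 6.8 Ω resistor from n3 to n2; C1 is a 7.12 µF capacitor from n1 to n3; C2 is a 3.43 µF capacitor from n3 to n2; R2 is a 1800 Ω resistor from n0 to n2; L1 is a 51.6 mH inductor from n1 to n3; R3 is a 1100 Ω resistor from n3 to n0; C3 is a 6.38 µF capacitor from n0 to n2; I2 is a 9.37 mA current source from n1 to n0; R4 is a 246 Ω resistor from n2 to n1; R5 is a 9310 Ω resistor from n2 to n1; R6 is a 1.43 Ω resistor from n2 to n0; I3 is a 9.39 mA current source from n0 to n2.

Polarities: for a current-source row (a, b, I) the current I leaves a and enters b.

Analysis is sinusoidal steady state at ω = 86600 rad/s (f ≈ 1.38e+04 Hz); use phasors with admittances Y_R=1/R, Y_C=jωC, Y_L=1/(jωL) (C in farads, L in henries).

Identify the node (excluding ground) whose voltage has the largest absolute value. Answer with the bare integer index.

Element admittances at ω=86600 rad/s:
  I1: injects 0.00456 A into n1 (from n0)
  Y(R1) = 0.1471+0.000j S between n3,n2
  Y(C1) = 0.000+0.6166j S between n1,n3
  Y(C2) = 0.000+0.2970j S between n3,n2
  Y(R2) = 0.0005556+0.000j S between n0,n2
  Y(L1) = 0.000-0.0002238j S between n1,n3
  Y(R3) = 0.0009091+0.000j S between n3,n0
  Y(C3) = 0.000+0.5525j S between n0,n2
  I2: injects 0.00937 A into n0 (from n1)
  Y(R4) = 0.004065+0.000j S between n2,n1
  Y(R5) = 0.0001074+0.000j S between n2,n1
  Y(R6) = 0.6993+0.000j S between n2,n0
  I3: injects 0.00939 A into n2 (from n0)
Assemble and solve the 3×3 MNA system:
  V(n1)=-0.002765+0.01736j  V(n2)=0.004028-0.003192j  V(n3)=-0.002626+0.009604j

1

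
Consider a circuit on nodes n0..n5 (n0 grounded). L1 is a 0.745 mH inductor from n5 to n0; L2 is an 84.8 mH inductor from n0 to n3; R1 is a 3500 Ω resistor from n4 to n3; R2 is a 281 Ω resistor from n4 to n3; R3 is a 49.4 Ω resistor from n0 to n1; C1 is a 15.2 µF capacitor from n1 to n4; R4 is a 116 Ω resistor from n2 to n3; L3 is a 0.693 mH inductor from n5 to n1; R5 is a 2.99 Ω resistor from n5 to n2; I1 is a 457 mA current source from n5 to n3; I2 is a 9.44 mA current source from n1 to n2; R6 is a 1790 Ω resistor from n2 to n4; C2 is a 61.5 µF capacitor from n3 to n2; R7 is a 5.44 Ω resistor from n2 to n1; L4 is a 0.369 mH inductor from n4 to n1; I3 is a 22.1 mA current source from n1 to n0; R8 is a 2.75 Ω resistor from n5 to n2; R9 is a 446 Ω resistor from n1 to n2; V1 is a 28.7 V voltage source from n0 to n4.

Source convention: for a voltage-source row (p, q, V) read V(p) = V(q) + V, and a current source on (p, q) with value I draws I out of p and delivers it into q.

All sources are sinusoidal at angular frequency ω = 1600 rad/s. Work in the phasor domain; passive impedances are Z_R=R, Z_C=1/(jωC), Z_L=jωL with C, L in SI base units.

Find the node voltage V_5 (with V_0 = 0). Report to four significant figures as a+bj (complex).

Element admittances at ω=1600 rad/s:
  Y(L1) = 0.000-0.8389j S between n5,n0
  Y(L2) = 0.000-0.007370j S between n0,n3
  Y(R1) = 0.0002857+0.000j S between n4,n3
  Y(R2) = 0.003559+0.000j S between n4,n3
  Y(R3) = 0.02024+0.000j S between n0,n1
  Y(C1) = 0.000+0.02432j S between n1,n4
  Y(R4) = 0.008621+0.000j S between n2,n3
  Y(L3) = 0.000-0.9019j S between n5,n1
  Y(R5) = 0.3344+0.000j S between n5,n2
  I1: injects 0.457 A into n3 (from n5)
  I2: injects 0.00944 A into n2 (from n1)
  Y(R6) = 0.0005587+0.000j S between n2,n4
  Y(C2) = 0.000+0.09840j S between n3,n2
  Y(R7) = 0.1838+0.000j S between n2,n1
  Y(L4) = 0.000-1.694j S between n4,n1
  I3: injects 0.0221 A into n0 (from n1)
  Y(R8) = 0.3636+0.000j S between n5,n2
  Y(R9) = 0.002242+0.000j S between n1,n2
  V1: constraint V(n0)−V(n4) = 28.7
Assemble and solve the 6×6 MNA system:
  V(n1)=-22.70+0.5858j  V(n2)=-13.62-0.5070j  V(n3)=-14.09-4.995j  V(n4)=-28.70+0.000j  V(n5)=-11.83-0.6775j
  i(V1)=-1.043+10.04j

-11.83-0.6775j V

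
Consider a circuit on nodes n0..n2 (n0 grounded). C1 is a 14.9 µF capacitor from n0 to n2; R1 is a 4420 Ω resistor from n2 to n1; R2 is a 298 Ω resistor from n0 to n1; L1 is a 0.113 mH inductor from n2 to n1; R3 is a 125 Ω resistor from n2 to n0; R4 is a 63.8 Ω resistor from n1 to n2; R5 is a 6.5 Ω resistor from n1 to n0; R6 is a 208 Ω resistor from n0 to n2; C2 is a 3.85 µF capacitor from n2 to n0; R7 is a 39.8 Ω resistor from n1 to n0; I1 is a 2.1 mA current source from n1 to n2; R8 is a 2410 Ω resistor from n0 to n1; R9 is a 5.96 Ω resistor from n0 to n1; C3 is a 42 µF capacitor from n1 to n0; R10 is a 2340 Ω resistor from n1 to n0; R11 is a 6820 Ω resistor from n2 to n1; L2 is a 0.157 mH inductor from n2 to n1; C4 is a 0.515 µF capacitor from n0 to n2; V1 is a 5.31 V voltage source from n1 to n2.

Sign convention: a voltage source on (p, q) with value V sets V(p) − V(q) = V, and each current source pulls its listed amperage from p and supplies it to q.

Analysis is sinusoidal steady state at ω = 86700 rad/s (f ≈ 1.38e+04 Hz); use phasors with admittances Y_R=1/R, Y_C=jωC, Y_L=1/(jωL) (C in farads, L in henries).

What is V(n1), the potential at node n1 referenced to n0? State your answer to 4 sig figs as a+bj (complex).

1.663+0.1011j V

Element admittances at ω=86700 rad/s:
  Y(C1) = 0.000+1.292j S between n0,n2
  Y(R1) = 0.0002262+0.000j S between n2,n1
  Y(R2) = 0.003356+0.000j S between n0,n1
  Y(L1) = 0.000-0.1021j S between n2,n1
  Y(R3) = 0.008000+0.000j S between n2,n0
  Y(R4) = 0.01567+0.000j S between n1,n2
  Y(R5) = 0.1538+0.000j S between n1,n0
  Y(R6) = 0.004808+0.000j S between n0,n2
  Y(C2) = 0.000+0.3338j S between n2,n0
  Y(R7) = 0.02513+0.000j S between n1,n0
  I1: injects 0.0021 A into n2 (from n1)
  Y(R8) = 0.0004149+0.000j S between n0,n1
  Y(R9) = 0.1678+0.000j S between n0,n1
  Y(C3) = 0.000+3.641j S between n1,n0
  Y(R10) = 0.0004274+0.000j S between n1,n0
  Y(R11) = 0.0001466+0.000j S between n2,n1
  Y(L2) = 0.000-0.07347j S between n2,n1
  Y(C4) = 0.000+0.04465j S between n0,n2
  V1: constraint V(n1)−V(n2) = 5.31
Assemble and solve the 3×3 MNA system:
  V(n1)=1.663+0.1011j  V(n2)=-3.647+0.1011j
  i(V1)=-0.3028-5.158j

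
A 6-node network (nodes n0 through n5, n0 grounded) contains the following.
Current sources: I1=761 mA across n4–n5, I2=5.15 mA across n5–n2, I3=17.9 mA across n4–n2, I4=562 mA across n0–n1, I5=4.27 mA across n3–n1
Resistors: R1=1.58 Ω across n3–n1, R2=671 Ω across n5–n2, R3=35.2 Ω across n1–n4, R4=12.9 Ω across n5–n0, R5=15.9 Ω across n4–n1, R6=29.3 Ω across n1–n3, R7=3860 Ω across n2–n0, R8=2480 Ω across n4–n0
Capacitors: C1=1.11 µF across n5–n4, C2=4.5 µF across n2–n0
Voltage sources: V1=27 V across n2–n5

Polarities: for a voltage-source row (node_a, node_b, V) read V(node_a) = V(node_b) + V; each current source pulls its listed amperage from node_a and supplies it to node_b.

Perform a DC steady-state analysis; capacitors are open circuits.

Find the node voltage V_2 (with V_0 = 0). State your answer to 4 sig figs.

36.92 V

Apply KCL at each of the 5 non-ground nodes and solve the resulting linear system.
Node n1: branches {R1, R3, I4, R5, I5, R6} → V_1 = -531.8
Node n2: branches {R2, I2, I3, C2, R7, V1} → V_2 = 36.92
Node n3: branches {R1, I5, R6} → V_3 = -531.8
Node n4: branches {I1, R3, I3, C1, R5, R8} → V_4 = -537.9
Node n5: branches {I1, R2, I2, R4, C1, V1} → V_5 = 9.924
Source currents: i(V1)=-0.02675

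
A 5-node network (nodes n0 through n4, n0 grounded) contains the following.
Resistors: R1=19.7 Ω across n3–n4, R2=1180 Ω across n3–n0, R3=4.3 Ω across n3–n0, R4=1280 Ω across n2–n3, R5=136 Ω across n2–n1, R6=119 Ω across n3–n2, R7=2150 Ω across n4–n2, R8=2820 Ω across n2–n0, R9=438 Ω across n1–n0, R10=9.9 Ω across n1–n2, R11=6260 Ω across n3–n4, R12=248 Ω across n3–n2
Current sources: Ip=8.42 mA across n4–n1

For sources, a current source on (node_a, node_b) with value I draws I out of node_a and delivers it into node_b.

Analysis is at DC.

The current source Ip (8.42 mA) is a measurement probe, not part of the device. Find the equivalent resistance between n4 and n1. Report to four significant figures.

MNA unknowns: 4 node voltages V₁..V_4
R1: Y=0.05076 on G[3,4]
R2: Y=0.0008475 on G[3,0]
R3: Y=0.2326 on G[3,0]
R4: Y=0.0007813 on G[2,3]
R5: Y=0.007353 on G[2,1]
R6: Y=0.008403 on G[3,2]
R7: Y=0.0004651 on G[4,2]
R8: Y=0.0003546 on G[2,0]
R9: Y=0.002283 on G[1,0]
R10: Y=0.1010 on G[1,2]
R11: Y=0.0001597 on G[3,4]
R12: Y=0.004032 on G[3,2]
Ip: z[4]−=0.00842, z[1]+=0.00842
solve → V1=0.5628, V2=0.4969, V3=-0.006260, V4=-0.1656

R_eq = 86.50 Ω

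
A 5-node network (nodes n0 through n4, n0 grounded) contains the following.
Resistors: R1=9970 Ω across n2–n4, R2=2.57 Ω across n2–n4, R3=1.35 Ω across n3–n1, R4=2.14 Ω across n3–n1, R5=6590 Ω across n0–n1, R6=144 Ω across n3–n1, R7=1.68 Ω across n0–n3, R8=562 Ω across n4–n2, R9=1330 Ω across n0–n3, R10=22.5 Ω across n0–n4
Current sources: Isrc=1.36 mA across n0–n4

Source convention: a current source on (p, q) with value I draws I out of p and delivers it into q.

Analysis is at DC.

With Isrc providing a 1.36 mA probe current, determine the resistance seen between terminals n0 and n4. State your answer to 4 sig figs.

Element admittances at DC:
  Y(R1) = 0.0001003 S between n2,n4
  Y(R2) = 0.3891 S between n2,n4
  Y(R3) = 0.7407 S between n3,n1
  Y(R4) = 0.4673 S between n3,n1
  Y(R5) = 0.0001517 S between n0,n1
  Y(R6) = 0.006944 S between n3,n1
  Y(R7) = 0.5952 S between n0,n3
  Y(R8) = 0.001779 S between n4,n2
  Y(R9) = 0.0007519 S between n0,n3
  Y(R10) = 0.04444 S between n0,n4
  Isrc: injects 0.00136 A into n4 (from n0)
Assemble and solve the 4×4 MNA system:
  V(n1)=0.000  V(n2)=0.03060  V(n3)=0.000  V(n4)=0.03060

R_eq = 22.50 Ω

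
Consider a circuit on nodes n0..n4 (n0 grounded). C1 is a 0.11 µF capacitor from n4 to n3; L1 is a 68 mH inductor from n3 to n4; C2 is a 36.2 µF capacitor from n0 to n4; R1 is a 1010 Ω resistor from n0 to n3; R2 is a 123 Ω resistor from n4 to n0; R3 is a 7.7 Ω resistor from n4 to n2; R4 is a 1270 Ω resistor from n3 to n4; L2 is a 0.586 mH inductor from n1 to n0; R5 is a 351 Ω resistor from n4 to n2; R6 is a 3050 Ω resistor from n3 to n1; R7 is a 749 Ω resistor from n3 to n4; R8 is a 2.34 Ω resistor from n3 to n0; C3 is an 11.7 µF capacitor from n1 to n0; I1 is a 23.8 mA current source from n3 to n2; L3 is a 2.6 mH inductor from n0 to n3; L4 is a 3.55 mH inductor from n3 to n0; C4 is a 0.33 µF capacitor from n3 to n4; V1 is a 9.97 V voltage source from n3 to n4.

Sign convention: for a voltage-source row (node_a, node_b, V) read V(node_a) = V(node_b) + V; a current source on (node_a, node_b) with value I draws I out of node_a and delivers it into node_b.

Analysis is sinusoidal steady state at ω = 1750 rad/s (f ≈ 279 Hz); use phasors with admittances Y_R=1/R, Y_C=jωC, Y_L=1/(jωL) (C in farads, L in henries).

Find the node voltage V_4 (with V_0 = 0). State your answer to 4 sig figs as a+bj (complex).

Element admittances at ω=1750 rad/s:
  Y(C1) = 0.000+0.0001925j S between n4,n3
  Y(L1) = 0.000-0.008403j S between n3,n4
  Y(C2) = 0.000+0.06335j S between n0,n4
  Y(R1) = 0.0009901+0.000j S between n0,n3
  Y(R2) = 0.008130+0.000j S between n4,n0
  Y(R3) = 0.1299+0.000j S between n4,n2
  Y(R4) = 0.0007874+0.000j S between n3,n4
  Y(L2) = 0.000-0.9751j S between n1,n0
  Y(R5) = 0.002849+0.000j S between n4,n2
  Y(R6) = 0.0003279+0.000j S between n3,n1
  Y(R7) = 0.001335+0.000j S between n3,n4
  Y(R8) = 0.4274+0.000j S between n3,n0
  Y(C3) = 0.000+0.02048j S between n1,n0
  I1: injects 0.0238 A into n2 (from n3)
  Y(L3) = 0.000-0.2198j S between n0,n3
  Y(L4) = 0.000-0.1610j S between n3,n0
  Y(C4) = 0.000+0.0005775j S between n3,n4
  V1: constraint V(n3)−V(n4) = 9.97
Assemble and solve the 5×5 MNA system:
  V(n1)=-0.0003554-0.0001943j  V(n2)=-10.36+1.035j  V(n3)=-0.5662+1.035j  V(n4)=-10.54+1.035j
  i(V1)=-0.1962-0.5830j

-10.54+1.035j V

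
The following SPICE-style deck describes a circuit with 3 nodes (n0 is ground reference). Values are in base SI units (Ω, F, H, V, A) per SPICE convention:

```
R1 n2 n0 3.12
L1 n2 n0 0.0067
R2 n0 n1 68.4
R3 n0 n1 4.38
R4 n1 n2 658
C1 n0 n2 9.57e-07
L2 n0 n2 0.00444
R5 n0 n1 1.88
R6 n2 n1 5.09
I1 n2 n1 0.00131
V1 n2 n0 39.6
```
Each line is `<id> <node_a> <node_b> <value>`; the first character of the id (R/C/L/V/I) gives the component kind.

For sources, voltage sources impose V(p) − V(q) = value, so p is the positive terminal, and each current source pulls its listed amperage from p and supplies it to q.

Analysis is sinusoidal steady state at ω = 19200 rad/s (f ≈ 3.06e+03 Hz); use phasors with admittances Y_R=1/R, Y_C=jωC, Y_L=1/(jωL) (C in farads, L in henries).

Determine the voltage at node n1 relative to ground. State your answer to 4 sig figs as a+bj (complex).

Element admittances at ω=19200 rad/s:
  Y(R1) = 0.3205+0.000j S between n2,n0
  Y(L1) = 0.000-0.007774j S between n2,n0
  Y(R2) = 0.01462+0.000j S between n0,n1
  Y(R3) = 0.2283+0.000j S between n0,n1
  Y(R4) = 0.001520+0.000j S between n1,n2
  Y(C1) = 0.000+0.01837j S between n0,n2
  Y(L2) = 0.000-0.01173j S between n0,n2
  Y(R5) = 0.5319+0.000j S between n0,n1
  Y(R6) = 0.1965+0.000j S between n2,n1
  I1: injects 0.00131 A into n1 (from n2)
  V1: constraint V(n2)−V(n0) = 39.6
Assemble and solve the 3×3 MNA system:
  V(n1)=8.060+0.000j  V(n2)=39.60+0.000j
  i(V1)=-18.94+0.04474j

8.060+0.000j V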